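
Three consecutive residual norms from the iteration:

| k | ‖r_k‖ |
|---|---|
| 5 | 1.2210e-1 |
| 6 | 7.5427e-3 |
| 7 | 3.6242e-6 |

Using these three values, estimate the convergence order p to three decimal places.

2.744

p ≈ ln(‖r_7‖/‖r_6‖) / ln(‖r_6‖/‖r_5‖)
  = ln(3.6242e-6/7.5427e-3) / ln(7.5427e-3/1.2210e-1)
  = ln(0.000480491) / ln(0.0617748)
  = -7.640702 / -2.784260 ≈ 2.744249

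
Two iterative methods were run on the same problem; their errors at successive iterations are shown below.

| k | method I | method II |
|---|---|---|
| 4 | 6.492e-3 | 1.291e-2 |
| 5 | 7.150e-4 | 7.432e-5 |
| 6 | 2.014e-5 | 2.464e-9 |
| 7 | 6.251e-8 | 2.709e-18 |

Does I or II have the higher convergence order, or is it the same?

Method I: p ≈ ln(6.251e-8/2.014e-5)/ln(2.014e-5/7.150e-4) ≈ 1.62.
Method II: p ≈ ln(2.709e-18/2.464e-9)/ln(2.464e-9/7.432e-5) ≈ 2.00.
Method II has the higher order (≈2.0 vs ≈1.6).

II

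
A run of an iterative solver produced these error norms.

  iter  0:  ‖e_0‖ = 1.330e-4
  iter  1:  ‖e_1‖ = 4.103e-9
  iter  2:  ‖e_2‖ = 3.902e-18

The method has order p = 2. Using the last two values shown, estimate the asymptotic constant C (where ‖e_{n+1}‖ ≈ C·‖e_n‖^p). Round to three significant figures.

C ≈ ‖e_2‖ / ‖e_1‖^2
  = 3.902e-18 / (4.103e-9)^2
  = 3.902e-18 / 1.68346e-17 ≈ 0.23178

0.232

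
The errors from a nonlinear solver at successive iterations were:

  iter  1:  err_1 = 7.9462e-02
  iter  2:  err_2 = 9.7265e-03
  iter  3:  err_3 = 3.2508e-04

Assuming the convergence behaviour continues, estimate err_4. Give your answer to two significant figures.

First estimate the order: p ≈ ln(err_3/err_2) / ln(err_2/err_1) = ln(3.2508e-04/9.7265e-03)/ln(9.7265e-03/7.9462e-02) = ln(0.0334221)/ln(0.122404) ≈ 1.6180.
Then err_4 ≈ err_3·(err_3/err_2)^p = 3.2508e-04·(0.0334221)^1.6180 = 3.2508e-04·0.00409154 ≈ 1.33e-06.

1.3e-6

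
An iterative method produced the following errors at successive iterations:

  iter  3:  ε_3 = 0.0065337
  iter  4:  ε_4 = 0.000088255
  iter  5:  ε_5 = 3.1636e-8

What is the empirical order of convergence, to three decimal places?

p ≈ ln(ε_5/ε_4) / ln(ε_4/ε_3)
  = ln(3.1636e-8/0.000088255) / ln(0.000088255/0.0065337)
  = ln(0.000358461) / ln(0.0135077)
  = -7.933691 / -4.304495 ≈ 1.843118

1.843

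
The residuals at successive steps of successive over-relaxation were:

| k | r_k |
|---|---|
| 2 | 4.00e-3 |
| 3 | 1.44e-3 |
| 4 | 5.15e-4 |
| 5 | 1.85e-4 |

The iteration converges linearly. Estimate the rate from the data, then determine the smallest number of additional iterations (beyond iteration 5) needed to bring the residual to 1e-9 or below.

12

Rate ρ ≈ r_5/r_4 = 1.85e-4/5.15e-4 = 0.3592.
After j more steps, r_{5+j} ≈ 1.85e-4·ρ^j; need ρ^j ≤ 1e-9/1.85e-4 = 5.40541e-06.
j ≥ ln(5.40541e-06)/ln(0.3592) = -12.1281/-1.02388 = 11.845.
So 12 more iterations are needed.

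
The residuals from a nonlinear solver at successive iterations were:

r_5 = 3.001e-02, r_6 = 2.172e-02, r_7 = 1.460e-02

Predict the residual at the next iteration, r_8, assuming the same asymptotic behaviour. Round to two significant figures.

9.0e-3

First estimate the order: p ≈ ln(r_7/r_6) / ln(r_6/r_5) = ln(1.460e-02/2.172e-02)/ln(2.172e-02/3.001e-02) = ln(0.672192)/ln(0.723759) ≈ 1.2286.
Then r_8 ≈ r_7·(r_7/r_6)^p = 1.460e-02·(0.672192)^1.2286 = 1.460e-02·0.613844 ≈ 0.008962.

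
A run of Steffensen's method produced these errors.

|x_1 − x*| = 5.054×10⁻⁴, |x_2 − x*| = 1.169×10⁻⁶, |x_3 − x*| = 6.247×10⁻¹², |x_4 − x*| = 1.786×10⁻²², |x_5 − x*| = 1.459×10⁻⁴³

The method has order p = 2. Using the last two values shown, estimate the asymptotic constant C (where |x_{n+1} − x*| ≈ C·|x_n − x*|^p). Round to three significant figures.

C ≈ |x_5 − x*| / |x_4 − x*|^2
  = 1.459×10⁻⁴³ / (1.786×10⁻²²)^2
  = 1.459×10⁻⁴³ / 3.1898e-44 ≈ 4.574

4.57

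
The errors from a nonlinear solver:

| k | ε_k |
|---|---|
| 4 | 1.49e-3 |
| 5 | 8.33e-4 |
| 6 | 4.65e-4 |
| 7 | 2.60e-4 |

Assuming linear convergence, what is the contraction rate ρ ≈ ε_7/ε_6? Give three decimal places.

0.559

ρ ≈ ε_7/ε_6 = 2.60e-4/4.65e-4 = 0.55914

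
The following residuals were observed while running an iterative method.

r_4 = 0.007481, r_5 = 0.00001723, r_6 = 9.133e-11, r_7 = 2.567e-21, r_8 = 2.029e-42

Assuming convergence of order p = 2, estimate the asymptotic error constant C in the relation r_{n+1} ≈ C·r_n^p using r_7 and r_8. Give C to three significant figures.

0.308

C ≈ r_8 / r_7^2
  = 2.029e-42 / (2.567e-21)^2
  = 2.029e-42 / 6.58949e-42 ≈ 0.30791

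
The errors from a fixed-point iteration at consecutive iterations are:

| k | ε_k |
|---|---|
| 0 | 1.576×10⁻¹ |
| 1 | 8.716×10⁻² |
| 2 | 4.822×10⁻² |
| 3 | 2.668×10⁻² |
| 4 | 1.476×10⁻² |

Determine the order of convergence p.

Consecutive ratios: ε_4/ε_3 = 1.476×10⁻²/2.668×10⁻² = 0.553223, ε_3/ε_2 = 2.668×10⁻²/4.822×10⁻² = 0.553297.
p ≈ ln(0.553223)/ln(0.553297) = -0.5920/-0.5919 ≈ 1.00.
So the convergence is linear (order 1).

1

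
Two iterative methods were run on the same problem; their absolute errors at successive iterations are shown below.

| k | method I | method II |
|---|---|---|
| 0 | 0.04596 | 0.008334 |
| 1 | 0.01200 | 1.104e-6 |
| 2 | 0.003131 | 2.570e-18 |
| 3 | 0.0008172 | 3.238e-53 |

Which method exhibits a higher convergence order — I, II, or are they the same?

Method I: p ≈ ln(0.0008172/0.003131)/ln(0.003131/0.01200) ≈ 1.00.
Method II: p ≈ ln(3.238e-53/2.570e-18)/ln(2.570e-18/1.104e-6) ≈ 3.00.
Method II has the higher order (≈3.0 vs ≈1.0).

II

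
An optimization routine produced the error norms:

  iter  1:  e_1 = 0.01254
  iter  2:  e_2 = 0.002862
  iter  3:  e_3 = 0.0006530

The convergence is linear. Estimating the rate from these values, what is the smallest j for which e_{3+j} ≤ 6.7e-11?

11

Rate ρ ≈ e_3/e_2 = 0.0006530/0.002862 = 0.2282.
After j more steps, e_{3+j} ≈ 0.0006530·ρ^j; need ρ^j ≤ 6.7e-11/0.0006530 = 1.02603e-07.
j ≥ ln(1.02603e-07)/ln(0.2282) = -16.0924/-1.47753 = 10.891.
So 11 more iterations are needed.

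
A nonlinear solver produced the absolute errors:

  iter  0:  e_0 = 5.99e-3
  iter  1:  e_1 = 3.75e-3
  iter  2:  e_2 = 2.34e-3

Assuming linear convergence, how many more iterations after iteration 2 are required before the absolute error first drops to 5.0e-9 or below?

Rate ρ ≈ e_2/e_1 = 2.34e-3/3.75e-3 = 0.6240.
After j more steps, e_{2+j} ≈ 2.34e-3·ρ^j; need ρ^j ≤ 5.0e-9/2.34e-3 = 2.13675e-06.
j ≥ ln(2.13675e-06)/ln(0.6240) = -13.0562/-0.47160 = 27.685.
So 28 more iterations are needed.

28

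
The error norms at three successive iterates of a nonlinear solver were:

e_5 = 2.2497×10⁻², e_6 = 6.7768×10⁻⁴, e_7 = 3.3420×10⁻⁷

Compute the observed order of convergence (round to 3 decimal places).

2.174

p ≈ ln(e_7/e_6) / ln(e_6/e_5)
  = ln(3.3420×10⁻⁷/6.7768×10⁻⁴) / ln(6.7768×10⁻⁴/2.2497×10⁻²)
  = ln(0.000493153) / ln(0.0301231)
  = -7.614691 / -3.502463 ≈ 2.174096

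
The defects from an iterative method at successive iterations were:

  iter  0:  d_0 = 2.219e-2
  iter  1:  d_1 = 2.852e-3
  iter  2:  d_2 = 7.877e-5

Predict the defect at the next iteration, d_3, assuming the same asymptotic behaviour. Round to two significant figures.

1.5e-7

First estimate the order: p ≈ ln(d_2/d_1) / ln(d_1/d_0) = ln(7.877e-5/2.852e-3)/ln(2.852e-3/2.219e-2) = ln(0.0276192)/ln(0.128526) ≈ 1.7495.
Then d_3 ≈ d_2·(d_2/d_1)^p = 7.877e-5·(0.0276192)^1.7495 = 7.877e-5·0.00187456 ≈ 1.477e-07.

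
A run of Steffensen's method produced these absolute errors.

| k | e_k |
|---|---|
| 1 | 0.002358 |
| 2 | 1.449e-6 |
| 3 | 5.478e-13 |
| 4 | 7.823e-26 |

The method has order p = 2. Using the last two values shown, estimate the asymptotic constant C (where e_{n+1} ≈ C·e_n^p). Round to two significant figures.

0.26

C ≈ e_4 / e_3^2
  = 7.823e-26 / (5.478e-13)^2
  = 7.823e-26 / 3.00085e-25 ≈ 0.26069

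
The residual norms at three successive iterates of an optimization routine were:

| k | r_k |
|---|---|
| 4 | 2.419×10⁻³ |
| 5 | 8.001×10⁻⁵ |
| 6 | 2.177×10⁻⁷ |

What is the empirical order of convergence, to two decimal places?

p ≈ ln(r_6/r_5) / ln(r_5/r_4)
  = ln(2.177×10⁻⁷/8.001×10⁻⁵) / ln(8.001×10⁻⁵/2.419×10⁻³)
  = ln(0.00272091) / ln(0.0330757)
  = -5.90679 / -3.40896 ≈ 1.73272

1.73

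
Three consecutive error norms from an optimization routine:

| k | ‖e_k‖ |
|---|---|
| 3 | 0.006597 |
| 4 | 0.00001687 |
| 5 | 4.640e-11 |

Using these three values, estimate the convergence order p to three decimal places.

2.145

p ≈ ln(‖e_5‖/‖e_4‖) / ln(‖e_4‖/‖e_3‖)
  = ln(4.640e-11/0.00001687) / ln(0.00001687/0.006597)
  = ln(2.75044e-06) / ln(0.00255722)
  = -12.803750 / -5.968835 ≈ 2.145100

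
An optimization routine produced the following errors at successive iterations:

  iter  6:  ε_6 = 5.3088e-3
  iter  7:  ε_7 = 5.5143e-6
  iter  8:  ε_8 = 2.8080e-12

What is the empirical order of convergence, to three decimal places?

2.109

p ≈ ln(ε_8/ε_7) / ln(ε_7/ε_6)
  = ln(2.8080e-12/5.5143e-6) / ln(5.5143e-6/5.3088e-3)
  = ln(5.09221e-07) / ln(0.00103871)
  = -14.490384 / -6.869776 ≈ 2.109295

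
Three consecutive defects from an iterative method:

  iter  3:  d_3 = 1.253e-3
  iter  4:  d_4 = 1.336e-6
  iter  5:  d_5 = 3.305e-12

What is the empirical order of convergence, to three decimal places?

1.886

p ≈ ln(d_5/d_4) / ln(d_4/d_3)
  = ln(3.305e-12/1.336e-6) / ln(1.336e-6/1.253e-3)
  = ln(2.4738e-06) / ln(0.00106624)
  = -12.909755 / -6.843617 ≈ 1.886394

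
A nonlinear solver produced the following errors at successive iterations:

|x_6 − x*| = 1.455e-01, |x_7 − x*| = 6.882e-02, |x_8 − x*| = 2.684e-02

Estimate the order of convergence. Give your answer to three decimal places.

1.258

p ≈ ln(|x_8 − x*|/|x_7 − x*|) / ln(|x_7 − x*|/|x_6 − x*|)
  = ln(2.684e-02/6.882e-02) / ln(6.882e-02/1.455e-01)
  = ln(0.390003) / ln(0.47299)
  = -0.941601 / -0.748681 ≈ 1.257680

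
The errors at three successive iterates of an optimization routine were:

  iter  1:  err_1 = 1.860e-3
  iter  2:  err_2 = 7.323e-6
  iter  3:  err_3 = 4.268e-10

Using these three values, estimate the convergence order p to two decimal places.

1.76

p ≈ ln(err_3/err_2) / ln(err_2/err_1)
  = ln(4.268e-10/7.323e-6) / ln(7.323e-6/1.860e-3)
  = ln(5.82821e-05) / ln(0.0039371)
  = -9.75022 / -5.53731 ≈ 1.76082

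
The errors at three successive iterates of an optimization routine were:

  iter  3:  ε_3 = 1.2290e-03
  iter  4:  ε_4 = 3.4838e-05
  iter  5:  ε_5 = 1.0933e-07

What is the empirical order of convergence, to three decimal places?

1.618

p ≈ ln(ε_5/ε_4) / ln(ε_4/ε_3)
  = ln(1.0933e-07/3.4838e-05) / ln(3.4838e-05/1.2290e-03)
  = ln(0.00313824) / ln(0.0283466)
  = -5.764093 / -3.563248 ≈ 1.617651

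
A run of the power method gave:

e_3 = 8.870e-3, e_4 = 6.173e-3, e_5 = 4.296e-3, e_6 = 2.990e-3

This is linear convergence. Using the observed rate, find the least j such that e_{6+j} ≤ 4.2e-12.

Rate ρ ≈ e_6/e_5 = 2.990e-3/4.296e-3 = 0.6960.
After j more steps, e_{6+j} ≈ 2.990e-3·ρ^j; need ρ^j ≤ 4.2e-12/2.990e-3 = 1.40468e-09.
j ≥ ln(1.40468e-09)/ln(0.6960) = -20.3835/-0.36241 = 56.244.
So 57 more iterations are needed.

57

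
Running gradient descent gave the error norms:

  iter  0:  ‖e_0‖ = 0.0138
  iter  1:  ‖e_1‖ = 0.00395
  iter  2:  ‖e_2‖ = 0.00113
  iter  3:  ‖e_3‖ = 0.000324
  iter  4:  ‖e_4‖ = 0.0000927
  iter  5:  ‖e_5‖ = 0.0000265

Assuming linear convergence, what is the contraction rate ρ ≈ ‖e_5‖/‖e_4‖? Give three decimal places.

0.286

ρ ≈ ‖e_5‖/‖e_4‖ = 0.0000265/0.0000927 = 0.28587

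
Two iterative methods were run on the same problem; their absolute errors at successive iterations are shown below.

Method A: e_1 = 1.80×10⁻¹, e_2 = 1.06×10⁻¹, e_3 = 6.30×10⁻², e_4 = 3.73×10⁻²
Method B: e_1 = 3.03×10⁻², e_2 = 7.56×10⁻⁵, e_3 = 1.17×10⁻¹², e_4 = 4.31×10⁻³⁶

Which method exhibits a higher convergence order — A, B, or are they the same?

B

Method A: p ≈ ln(3.73×10⁻²/6.30×10⁻²)/ln(6.30×10⁻²/1.06×10⁻¹) ≈ 1.01.
Method B: p ≈ ln(4.31×10⁻³⁶/1.17×10⁻¹²)/ln(1.17×10⁻¹²/7.56×10⁻⁵) ≈ 3.00.
Method B has the higher order (≈3.0 vs ≈1.0).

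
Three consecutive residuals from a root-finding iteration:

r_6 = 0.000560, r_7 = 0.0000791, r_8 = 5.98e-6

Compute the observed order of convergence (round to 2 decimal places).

1.32

p ≈ ln(r_8/r_7) / ln(r_7/r_6)
  = ln(5.98e-6/0.0000791) / ln(0.0000791/0.000560)
  = ln(0.0756005) / ln(0.14125)
  = -2.58229 / -1.95722 ≈ 1.31937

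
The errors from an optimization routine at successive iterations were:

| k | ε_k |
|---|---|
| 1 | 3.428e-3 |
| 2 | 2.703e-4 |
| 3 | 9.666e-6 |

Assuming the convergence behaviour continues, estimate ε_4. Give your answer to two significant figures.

1.2e-7

First estimate the order: p ≈ ln(ε_3/ε_2) / ln(ε_2/ε_1) = ln(9.666e-6/2.703e-4)/ln(2.703e-4/3.428e-3) = ln(0.0357603)/ln(0.0788506) ≈ 1.3113.
Then ε_4 ≈ ε_3·(ε_3/ε_2)^p = 9.666e-6·(0.0357603)^1.3113 = 9.666e-6·0.0126787 ≈ 1.226e-07.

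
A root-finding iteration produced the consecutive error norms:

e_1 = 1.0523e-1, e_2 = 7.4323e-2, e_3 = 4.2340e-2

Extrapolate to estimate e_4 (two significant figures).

1.7e-2

First estimate the order: p ≈ ln(e_3/e_2) / ln(e_2/e_1) = ln(4.2340e-2/7.4323e-2)/ln(7.4323e-2/1.0523e-1) = ln(0.569676)/ln(0.706291) ≈ 1.6182.
Then e_4 ≈ e_3·(e_3/e_2)^p = 4.2340e-2·(0.569676)^1.6182 = 4.2340e-2·0.402307 ≈ 0.01703.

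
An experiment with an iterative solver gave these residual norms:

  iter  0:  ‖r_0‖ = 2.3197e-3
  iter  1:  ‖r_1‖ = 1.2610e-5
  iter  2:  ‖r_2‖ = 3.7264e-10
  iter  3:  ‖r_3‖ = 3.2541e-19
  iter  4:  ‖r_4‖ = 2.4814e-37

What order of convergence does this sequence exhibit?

Consecutive ratios: ‖r_4‖/‖r_3‖ = 2.4814e-37/3.2541e-19 = 7.62546e-19, ‖r_3‖/‖r_2‖ = 3.2541e-19/3.7264e-10 = 8.73256e-10.
p ≈ ln(7.62546e-19)/ln(8.73256e-10) = -41.7176/-20.8588 ≈ 2.00.
So the convergence is quadratic (order 2).

2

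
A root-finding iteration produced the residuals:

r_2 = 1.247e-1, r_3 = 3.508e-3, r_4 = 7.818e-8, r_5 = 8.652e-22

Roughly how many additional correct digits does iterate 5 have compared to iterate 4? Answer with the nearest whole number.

14

Digits gained ≈ log₁₀(r_4/r_5) = log₁₀(7.818e-8/8.652e-22) = log₁₀(9.03606e+13) ≈ 13.956.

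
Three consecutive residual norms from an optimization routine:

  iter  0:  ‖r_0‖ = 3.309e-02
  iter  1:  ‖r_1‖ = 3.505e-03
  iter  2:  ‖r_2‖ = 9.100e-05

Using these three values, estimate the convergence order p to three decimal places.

p ≈ ln(‖r_2‖/‖r_1‖) / ln(‖r_1‖/‖r_0‖)
  = ln(9.100e-05/3.505e-03) / ln(3.505e-03/3.309e-02)
  = ln(0.0259629) / ln(0.105923)
  = -3.651087 / -2.245043 ≈ 1.626288

1.626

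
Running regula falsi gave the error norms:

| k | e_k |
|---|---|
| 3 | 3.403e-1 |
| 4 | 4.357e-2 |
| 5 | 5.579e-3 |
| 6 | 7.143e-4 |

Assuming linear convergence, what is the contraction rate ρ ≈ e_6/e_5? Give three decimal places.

ρ ≈ e_6/e_5 = 7.143e-4/5.579e-3 = 0.12803

0.128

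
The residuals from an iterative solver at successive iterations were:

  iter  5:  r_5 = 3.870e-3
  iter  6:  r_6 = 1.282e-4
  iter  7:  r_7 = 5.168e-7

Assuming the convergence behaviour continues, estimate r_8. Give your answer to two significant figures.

First estimate the order: p ≈ ln(r_7/r_6) / ln(r_6/r_5) = ln(5.168e-7/1.282e-4)/ln(1.282e-4/3.870e-3) = ln(0.0040312)/ln(0.0331266) ≈ 1.6181.
Then r_8 ≈ r_7·(r_7/r_6)^p = 5.168e-7·(0.0040312)^1.6181 = 5.168e-7·0.000133461 ≈ 6.897e-11.

6.9e-11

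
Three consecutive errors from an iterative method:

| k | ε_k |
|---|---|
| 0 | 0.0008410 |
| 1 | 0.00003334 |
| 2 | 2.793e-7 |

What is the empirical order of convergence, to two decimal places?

p ≈ ln(ε_2/ε_1) / ln(ε_1/ε_0)
  = ln(2.793e-7/0.00003334) / ln(0.00003334/0.0008410)
  = ln(0.00837732) / ln(0.0396433)
  = -4.78223 / -3.22783 ≈ 1.48156

1.48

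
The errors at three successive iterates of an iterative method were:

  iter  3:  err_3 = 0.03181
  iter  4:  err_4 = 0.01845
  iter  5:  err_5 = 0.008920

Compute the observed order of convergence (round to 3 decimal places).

p ≈ ln(err_5/err_4) / ln(err_4/err_3)
  = ln(0.008920/0.01845) / ln(0.01845/0.03181)
  = ln(0.483469) / ln(0.580006)
  = -0.726768 / -0.544717 ≈ 1.334212

1.334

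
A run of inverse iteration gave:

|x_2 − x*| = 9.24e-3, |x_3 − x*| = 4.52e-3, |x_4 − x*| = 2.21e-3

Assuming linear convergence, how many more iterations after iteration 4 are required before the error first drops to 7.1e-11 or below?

25

Rate ρ ≈ |x_4 − x*|/|x_3 − x*| = 2.21e-3/4.52e-3 = 0.4889.
After j more steps, |x_{4+j} − x*| ≈ 2.21e-3·ρ^j; need ρ^j ≤ 7.1e-11/2.21e-3 = 3.21267e-08.
j ≥ ln(3.21267e-08)/ln(0.4889) = -17.2536/-0.71560 = 24.111.
So 25 more iterations are needed.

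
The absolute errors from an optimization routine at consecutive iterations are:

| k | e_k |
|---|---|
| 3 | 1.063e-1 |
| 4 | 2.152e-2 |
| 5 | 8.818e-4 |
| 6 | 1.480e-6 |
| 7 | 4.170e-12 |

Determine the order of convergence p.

Consecutive ratios: e_7/e_6 = 4.170e-12/1.480e-6 = 2.81757e-06, e_6/e_5 = 1.480e-6/8.818e-4 = 0.00167839.
p ≈ ln(2.81757e-06)/ln(0.00167839) = -12.7796/-6.3899 ≈ 2.00.
So the convergence is quadratic (order 2).

2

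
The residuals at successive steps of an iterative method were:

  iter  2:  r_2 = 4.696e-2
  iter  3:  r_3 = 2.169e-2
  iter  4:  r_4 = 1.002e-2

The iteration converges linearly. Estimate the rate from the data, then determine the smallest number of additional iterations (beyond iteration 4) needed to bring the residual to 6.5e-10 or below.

22

Rate ρ ≈ r_4/r_3 = 1.002e-2/2.169e-2 = 0.4620.
After j more steps, r_{4+j} ≈ 1.002e-2·ρ^j; need ρ^j ≤ 6.5e-10/1.002e-2 = 6.48703e-08.
j ≥ ln(6.48703e-08)/ln(0.4620) = -16.5509/-0.77219 = 21.434.
So 22 more iterations are needed.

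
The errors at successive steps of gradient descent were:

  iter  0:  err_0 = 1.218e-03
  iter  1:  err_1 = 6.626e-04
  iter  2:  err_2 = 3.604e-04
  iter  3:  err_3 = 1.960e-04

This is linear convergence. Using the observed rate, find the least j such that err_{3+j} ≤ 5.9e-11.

Rate ρ ≈ err_3/err_2 = 1.960e-04/3.604e-04 = 0.5438.
After j more steps, err_{3+j} ≈ 1.960e-04·ρ^j; need ρ^j ≤ 5.9e-11/1.960e-04 = 3.0102e-07.
j ≥ ln(3.0102e-07)/ln(0.5438) = -15.0161/-0.60917 = 24.650.
So 25 more iterations are needed.

25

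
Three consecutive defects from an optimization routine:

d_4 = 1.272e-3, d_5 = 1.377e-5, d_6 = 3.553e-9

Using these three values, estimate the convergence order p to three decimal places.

1.826

p ≈ ln(d_6/d_5) / ln(d_5/d_4)
  = ln(3.553e-9/1.377e-5) / ln(1.377e-5/1.272e-3)
  = ln(0.000258025) / ln(0.0108255)
  = -8.262454 / -4.525851 ≈ 1.825613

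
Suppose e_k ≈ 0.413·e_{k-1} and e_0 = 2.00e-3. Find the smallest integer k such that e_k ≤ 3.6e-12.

After k steps, e_k ≈ 2.00e-3·0.413^k.
Need 0.413^k ≤ 3.6e-12/2.00e-3 = 1.8e-09.
k ≥ ln(1.8e-09)/ln(0.413) = -20.1355/-0.88431 = 22.770.
Smallest integer k = 23.

23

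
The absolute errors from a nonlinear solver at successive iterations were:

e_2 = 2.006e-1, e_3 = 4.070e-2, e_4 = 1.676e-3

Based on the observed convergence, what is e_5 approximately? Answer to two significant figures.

2.8e-6

First estimate the order: p ≈ ln(e_4/e_3) / ln(e_3/e_2) = ln(1.676e-3/4.070e-2)/ln(4.070e-2/2.006e-1) = ln(0.0411794)/ln(0.202891) ≈ 1.9998.
Then e_5 ≈ e_4·(e_4/e_3)^p = 1.676e-3·(0.0411794)^1.9998 = 1.676e-3·0.00169683 ≈ 2.844e-06.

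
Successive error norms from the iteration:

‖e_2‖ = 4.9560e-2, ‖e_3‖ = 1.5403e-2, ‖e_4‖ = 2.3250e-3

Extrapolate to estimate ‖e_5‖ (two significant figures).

1.1e-4

First estimate the order: p ≈ ln(‖e_4‖/‖e_3‖) / ln(‖e_3‖/‖e_2‖) = ln(2.3250e-3/1.5403e-2)/ln(1.5403e-2/4.9560e-2) = ln(0.150945)/ln(0.310795) ≈ 1.6180.
Then ‖e_5‖ ≈ ‖e_4‖·(‖e_4‖/‖e_3‖)^p = 2.3250e-3·(0.150945)^1.6180 = 2.3250e-3·0.0469168 ≈ 0.0001091.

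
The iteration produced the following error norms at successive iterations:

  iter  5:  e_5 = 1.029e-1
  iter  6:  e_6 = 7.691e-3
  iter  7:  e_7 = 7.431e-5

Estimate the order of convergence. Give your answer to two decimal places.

1.79

p ≈ ln(e_7/e_6) / ln(e_6/e_5)
  = ln(7.431e-5/7.691e-3) / ln(7.691e-3/1.029e-1)
  = ln(0.00966194) / ln(0.0747425)
  = -4.63956 / -2.59371 ≈ 1.78877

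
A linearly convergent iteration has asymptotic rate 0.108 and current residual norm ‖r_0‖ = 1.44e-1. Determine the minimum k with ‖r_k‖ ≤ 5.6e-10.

9

After k steps, ‖r_k‖ ≈ 1.44e-1·0.108^k.
Need 0.108^k ≤ 5.6e-10/1.44e-1 = 3.88889e-09.
k ≥ ln(3.88889e-09)/ln(0.108) = -19.3651/-2.22562 = 8.701.
Smallest integer k = 9.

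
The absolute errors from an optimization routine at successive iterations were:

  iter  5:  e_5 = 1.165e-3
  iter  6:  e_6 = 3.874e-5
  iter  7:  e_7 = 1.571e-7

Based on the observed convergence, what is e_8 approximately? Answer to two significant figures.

2.1e-11

First estimate the order: p ≈ ln(e_7/e_6) / ln(e_6/e_5) = ln(1.571e-7/3.874e-5)/ln(3.874e-5/1.165e-3) = ln(0.00405524)/ln(0.0332532) ≈ 1.6182.
Then e_8 ≈ e_7·(e_7/e_6)^p = 1.571e-7·(0.00405524)^1.6182 = 1.571e-7·0.000134677 ≈ 2.116e-11.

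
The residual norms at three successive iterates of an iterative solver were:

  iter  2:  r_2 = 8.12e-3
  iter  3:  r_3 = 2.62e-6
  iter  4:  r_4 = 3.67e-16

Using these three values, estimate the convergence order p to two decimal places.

p ≈ ln(r_4/r_3) / ln(r_3/r_2)
  = ln(3.67e-16/2.62e-6) / ln(2.62e-6/8.12e-3)
  = ln(1.40076e-10) / ln(0.00032266)
  = -22.68884 / -8.03891 ≈ 2.82238

2.82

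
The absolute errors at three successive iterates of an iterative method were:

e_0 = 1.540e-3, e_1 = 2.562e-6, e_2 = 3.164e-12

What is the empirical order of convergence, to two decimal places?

p ≈ ln(e_2/e_1) / ln(e_1/e_0)
  = ln(3.164e-12/2.562e-6) / ln(2.562e-6/1.540e-3)
  = ln(1.23497e-06) / ln(0.00166364)
  = -13.60446 / -6.39875 ≈ 2.12611

2.13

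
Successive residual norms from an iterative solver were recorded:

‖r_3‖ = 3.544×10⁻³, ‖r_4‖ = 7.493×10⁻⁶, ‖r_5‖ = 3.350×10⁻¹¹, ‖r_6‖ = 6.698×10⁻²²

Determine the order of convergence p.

Consecutive ratios: ‖r_6‖/‖r_5‖ = 6.698×10⁻²²/3.350×10⁻¹¹ = 1.9994e-11, ‖r_5‖/‖r_4‖ = 3.350×10⁻¹¹/7.493×10⁻⁶ = 4.47084e-06.
p ≈ ln(1.9994e-11)/ln(4.47084e-06) = -24.6356/-12.3179 ≈ 2.00.
So the convergence is quadratic (order 2).

2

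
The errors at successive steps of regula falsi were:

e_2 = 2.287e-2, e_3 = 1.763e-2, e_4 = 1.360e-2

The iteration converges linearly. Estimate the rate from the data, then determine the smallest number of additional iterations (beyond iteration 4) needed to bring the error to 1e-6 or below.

Rate ρ ≈ e_4/e_3 = 1.360e-2/1.763e-2 = 0.7714.
After j more steps, e_{4+j} ≈ 1.360e-2·ρ^j; need ρ^j ≤ 1e-6/1.360e-2 = 7.35294e-05.
j ≥ ln(7.35294e-05)/ln(0.7714) = -9.5178/-0.25955 = 36.670.
So 37 more iterations are needed.

37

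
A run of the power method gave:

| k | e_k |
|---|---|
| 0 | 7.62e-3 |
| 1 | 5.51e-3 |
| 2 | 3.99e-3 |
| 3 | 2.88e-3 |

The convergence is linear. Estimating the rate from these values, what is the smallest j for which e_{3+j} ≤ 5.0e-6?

Rate ρ ≈ e_3/e_2 = 2.88e-3/3.99e-3 = 0.7218.
After j more steps, e_{3+j} ≈ 2.88e-3·ρ^j; need ρ^j ≤ 5.0e-6/2.88e-3 = 0.00173611.
j ≥ ln(0.00173611)/ln(0.7218) = -6.3561/-0.32601 = 19.497.
So 20 more iterations are needed.

20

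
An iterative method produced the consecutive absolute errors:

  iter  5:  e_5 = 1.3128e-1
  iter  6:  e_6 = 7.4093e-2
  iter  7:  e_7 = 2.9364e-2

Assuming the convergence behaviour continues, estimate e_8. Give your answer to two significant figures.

6.6e-3

First estimate the order: p ≈ ln(e_7/e_6) / ln(e_6/e_5) = ln(2.9364e-2/7.4093e-2)/ln(7.4093e-2/1.3128e-1) = ln(0.396313)/ln(0.564389) ≈ 1.6181.
Then e_8 ≈ e_7·(e_7/e_6)^p = 2.9364e-2·(0.396313)^1.6181 = 2.9364e-2·0.223659 ≈ 0.006568.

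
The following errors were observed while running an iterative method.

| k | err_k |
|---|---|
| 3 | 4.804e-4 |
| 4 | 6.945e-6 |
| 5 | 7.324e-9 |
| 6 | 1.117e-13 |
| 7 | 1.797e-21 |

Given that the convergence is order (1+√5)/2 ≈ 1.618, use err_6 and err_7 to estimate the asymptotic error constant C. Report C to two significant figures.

C ≈ err_7 / err_6^1.618
  = 1.797e-21 / (1.117e-13)^1.618
  = 1.797e-21 / 1.10599e-21 ≈ 1.6248

1.6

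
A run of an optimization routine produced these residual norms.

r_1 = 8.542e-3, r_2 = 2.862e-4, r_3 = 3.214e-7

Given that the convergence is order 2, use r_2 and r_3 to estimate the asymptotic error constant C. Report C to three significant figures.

3.92

C ≈ r_3 / r_2^2
  = 3.214e-7 / (2.862e-4)^2
  = 3.214e-7 / 8.19104e-08 ≈ 3.9238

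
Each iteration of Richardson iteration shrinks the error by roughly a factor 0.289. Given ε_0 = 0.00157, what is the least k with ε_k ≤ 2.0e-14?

After k steps, ε_k ≈ 0.00157·0.289^k.
Need 0.289^k ≤ 2.0e-14/0.00157 = 1.27389e-11.
k ≥ ln(1.27389e-11)/ln(0.289) = -25.0864/-1.24133 = 20.209.
Smallest integer k = 21.

21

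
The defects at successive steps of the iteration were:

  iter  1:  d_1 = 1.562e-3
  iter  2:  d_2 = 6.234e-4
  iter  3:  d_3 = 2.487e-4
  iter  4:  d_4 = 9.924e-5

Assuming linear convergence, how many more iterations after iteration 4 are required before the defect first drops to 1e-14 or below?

Rate ρ ≈ d_4/d_3 = 9.924e-5/2.487e-4 = 0.3990.
After j more steps, d_{4+j} ≈ 9.924e-5·ρ^j; need ρ^j ≤ 1e-14/9.924e-5 = 1.00766e-10.
j ≥ ln(1.00766e-10)/ln(0.3990) = -23.0182/-0.91879 = 25.053.
So 26 more iterations are needed.

26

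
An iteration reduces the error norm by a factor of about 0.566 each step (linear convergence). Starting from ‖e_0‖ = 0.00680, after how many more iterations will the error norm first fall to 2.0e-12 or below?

After k steps, ‖e_k‖ ≈ 0.00680·0.566^k.
Need 0.566^k ≤ 2.0e-12/0.00680 = 2.94118e-10.
k ≥ ln(2.94118e-10)/ln(0.566) = -21.9470/-0.56916 = 38.560.
Smallest integer k = 39.

39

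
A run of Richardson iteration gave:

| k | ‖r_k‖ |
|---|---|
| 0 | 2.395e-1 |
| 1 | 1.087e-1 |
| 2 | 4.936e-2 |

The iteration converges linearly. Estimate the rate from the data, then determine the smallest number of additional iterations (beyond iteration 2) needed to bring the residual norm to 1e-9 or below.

23

Rate ρ ≈ ‖r_2‖/‖r_1‖ = 4.936e-2/1.087e-1 = 0.4541.
After j more steps, ‖r_{2+j}‖ ≈ 4.936e-2·ρ^j; need ρ^j ≤ 1e-9/4.936e-2 = 2.02593e-08.
j ≥ ln(2.02593e-08)/ln(0.4541) = -17.7147/-0.78944 = 22.440.
So 23 more iterations are needed.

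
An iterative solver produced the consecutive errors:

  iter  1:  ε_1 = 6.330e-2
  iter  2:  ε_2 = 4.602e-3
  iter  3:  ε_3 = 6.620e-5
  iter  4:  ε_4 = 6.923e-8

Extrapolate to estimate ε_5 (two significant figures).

1.0e-12

First estimate the order: p ≈ ln(ε_4/ε_3) / ln(ε_3/ε_2) = ln(6.923e-8/6.620e-5)/ln(6.620e-5/4.602e-3) = ln(0.00104577)/ln(0.014385) ≈ 1.6180.
Then ε_5 ≈ ε_4·(ε_4/ε_3)^p = 6.923e-8·(0.00104577)^1.6180 = 6.923e-8·1.50469e-05 ≈ 1.042e-12.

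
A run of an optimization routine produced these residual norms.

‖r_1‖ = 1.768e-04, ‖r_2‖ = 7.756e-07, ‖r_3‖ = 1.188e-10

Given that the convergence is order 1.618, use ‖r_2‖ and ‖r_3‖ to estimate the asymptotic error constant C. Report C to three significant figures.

0.915

C ≈ ‖r_3‖ / ‖r_2‖^1.618
  = 1.188e-10 / (7.756e-07)^1.618
  = 1.188e-10 / 1.29848e-10 ≈ 0.91492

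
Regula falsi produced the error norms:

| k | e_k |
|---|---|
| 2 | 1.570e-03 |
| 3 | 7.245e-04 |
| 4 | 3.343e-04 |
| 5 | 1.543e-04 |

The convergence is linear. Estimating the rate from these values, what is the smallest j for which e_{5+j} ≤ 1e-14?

31

Rate ρ ≈ e_5/e_4 = 1.543e-04/3.343e-04 = 0.4616.
After j more steps, e_{5+j} ≈ 1.543e-04·ρ^j; need ρ^j ≤ 1e-14/1.543e-04 = 6.48088e-11.
j ≥ ln(6.48088e-11)/ln(0.4616) = -23.4596/-0.77306 = 30.346.
So 31 more iterations are needed.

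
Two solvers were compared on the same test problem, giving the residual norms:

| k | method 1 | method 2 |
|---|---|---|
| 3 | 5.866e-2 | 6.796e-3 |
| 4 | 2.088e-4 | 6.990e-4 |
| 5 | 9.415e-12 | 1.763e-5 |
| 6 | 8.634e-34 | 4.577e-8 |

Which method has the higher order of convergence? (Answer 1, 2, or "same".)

1

Method 1: p ≈ ln(8.634e-34/9.415e-12)/ln(9.415e-12/2.088e-4) ≈ 3.00.
Method 2: p ≈ ln(4.577e-8/1.763e-5)/ln(1.763e-5/6.990e-4) ≈ 1.62.
Method 1 has the higher order (≈3.0 vs ≈1.6).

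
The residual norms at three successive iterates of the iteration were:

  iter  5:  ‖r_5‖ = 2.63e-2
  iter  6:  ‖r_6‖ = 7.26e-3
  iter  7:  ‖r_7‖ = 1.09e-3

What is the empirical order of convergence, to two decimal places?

1.47

p ≈ ln(‖r_7‖/‖r_6‖) / ln(‖r_6‖/‖r_5‖)
  = ln(1.09e-3/7.26e-3) / ln(7.26e-3/2.63e-2)
  = ln(0.150138) / ln(0.276046)
  = -1.89620 / -1.28719 ≈ 1.47313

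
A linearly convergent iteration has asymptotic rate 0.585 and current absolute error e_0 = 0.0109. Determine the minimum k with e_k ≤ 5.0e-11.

After k steps, e_k ≈ 0.0109·0.585^k.
Need 0.585^k ≤ 5.0e-11/0.0109 = 4.58716e-09.
k ≥ ln(4.58716e-09)/ln(0.585) = -19.2000/-0.53614 = 35.812.
Smallest integer k = 36.

36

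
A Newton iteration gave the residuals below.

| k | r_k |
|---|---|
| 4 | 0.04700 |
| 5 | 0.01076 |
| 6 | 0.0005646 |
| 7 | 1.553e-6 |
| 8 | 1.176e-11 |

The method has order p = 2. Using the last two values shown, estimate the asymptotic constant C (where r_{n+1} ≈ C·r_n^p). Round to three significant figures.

4.88

C ≈ r_8 / r_7^2
  = 1.176e-11 / (1.553e-6)^2
  = 1.176e-11 / 2.41181e-12 ≈ 4.876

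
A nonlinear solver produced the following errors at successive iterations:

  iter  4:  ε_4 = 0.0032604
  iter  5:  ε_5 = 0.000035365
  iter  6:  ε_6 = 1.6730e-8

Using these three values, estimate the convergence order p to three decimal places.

p ≈ ln(ε_6/ε_5) / ln(ε_5/ε_4)
  = ln(1.6730e-8/0.000035365) / ln(0.000035365/0.0032604)
  = ln(0.000473067) / ln(0.0108468)
  = -7.656274 / -4.523885 ≈ 1.692411

1.692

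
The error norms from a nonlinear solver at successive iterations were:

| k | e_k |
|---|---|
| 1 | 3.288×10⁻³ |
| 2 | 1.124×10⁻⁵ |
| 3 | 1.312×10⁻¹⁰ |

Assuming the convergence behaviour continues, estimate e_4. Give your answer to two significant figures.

First estimate the order: p ≈ ln(e_3/e_2) / ln(e_2/e_1) = ln(1.312×10⁻¹⁰/1.124×10⁻⁵)/ln(1.124×10⁻⁵/3.288×10⁻³) = ln(1.16726e-05)/ln(0.00341849) ≈ 2.0002.
Then e_4 ≈ e_3·(e_3/e_2)^p = 1.312×10⁻¹⁰·(1.16726e-05)^2.0002 = 1.312×10⁻¹⁰·1.3594e-10 ≈ 1.784e-20.

1.8e-20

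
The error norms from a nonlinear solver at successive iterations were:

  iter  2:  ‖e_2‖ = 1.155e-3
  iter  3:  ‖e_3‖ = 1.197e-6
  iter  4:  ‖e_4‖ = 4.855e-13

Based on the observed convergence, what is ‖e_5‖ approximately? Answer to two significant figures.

9.9e-27

First estimate the order: p ≈ ln(‖e_4‖/‖e_3‖) / ln(‖e_3‖/‖e_2‖) = ln(4.855e-13/1.197e-6)/ln(1.197e-6/1.155e-3) = ln(4.05597e-07)/ln(0.00103636) ≈ 2.1417.
Then ‖e_5‖ ≈ ‖e_4‖·(‖e_4‖/‖e_3‖)^p = 4.855e-13·(4.05597e-07)^2.1417 = 4.855e-13·2.04389e-14 ≈ 9.923e-27.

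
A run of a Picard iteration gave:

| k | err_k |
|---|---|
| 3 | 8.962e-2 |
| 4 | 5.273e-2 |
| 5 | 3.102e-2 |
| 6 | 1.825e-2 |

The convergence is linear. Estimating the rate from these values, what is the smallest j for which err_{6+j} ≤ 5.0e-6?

16

Rate ρ ≈ err_6/err_5 = 1.825e-2/3.102e-2 = 0.5883.
After j more steps, err_{6+j} ≈ 1.825e-2·ρ^j; need ρ^j ≤ 5.0e-6/1.825e-2 = 0.000273973.
j ≥ ln(0.000273973)/ln(0.5883) = -8.2025/-0.53052 = 15.461.
So 16 more iterations are needed.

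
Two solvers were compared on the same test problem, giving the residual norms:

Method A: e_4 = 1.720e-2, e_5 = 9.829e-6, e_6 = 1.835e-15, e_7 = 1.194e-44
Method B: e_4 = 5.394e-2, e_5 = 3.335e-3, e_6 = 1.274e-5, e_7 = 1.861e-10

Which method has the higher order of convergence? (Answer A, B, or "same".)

Method A: p ≈ ln(1.194e-44/1.835e-15)/ln(1.835e-15/9.829e-6) ≈ 3.00.
Method B: p ≈ ln(1.861e-10/1.274e-5)/ln(1.274e-5/3.335e-3) ≈ 2.00.
Method A has the higher order (≈3.0 vs ≈2.0).

A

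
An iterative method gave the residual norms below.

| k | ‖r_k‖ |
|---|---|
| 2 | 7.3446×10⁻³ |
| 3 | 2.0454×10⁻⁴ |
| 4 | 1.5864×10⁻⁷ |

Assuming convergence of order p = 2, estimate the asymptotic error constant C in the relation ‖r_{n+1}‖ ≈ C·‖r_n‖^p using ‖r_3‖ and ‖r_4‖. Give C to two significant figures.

C ≈ ‖r_4‖ / ‖r_3‖^2
  = 1.5864×10⁻⁷ / (2.0454×10⁻⁴)^2
  = 1.5864×10⁻⁷ / 4.18366e-08 ≈ 3.7919

3.8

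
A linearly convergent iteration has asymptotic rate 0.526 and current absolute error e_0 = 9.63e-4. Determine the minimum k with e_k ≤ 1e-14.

After k steps, e_k ≈ 9.63e-4·0.526^k.
Need 0.526^k ≤ 1e-14/9.63e-4 = 1.03842e-11.
k ≥ ln(1.03842e-11)/ln(0.526) = -25.2907/-0.64245 = 39.366.
Smallest integer k = 40.

40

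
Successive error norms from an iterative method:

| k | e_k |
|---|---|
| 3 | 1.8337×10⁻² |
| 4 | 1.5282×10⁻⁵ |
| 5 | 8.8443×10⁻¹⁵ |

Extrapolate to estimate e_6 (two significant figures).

1.7e-42

First estimate the order: p ≈ ln(e_5/e_4) / ln(e_4/e_3) = ln(8.8443×10⁻¹⁵/1.5282×10⁻⁵)/ln(1.5282×10⁻⁵/1.8337×10⁻²) = ln(5.7874e-10)/ln(0.000833397) ≈ 3.0000.
Then e_6 ≈ e_5·(e_5/e_4)^p = 8.8443×10⁻¹⁵·(5.7874e-10)^3.0000 = 8.8443×10⁻¹⁵·1.93843e-28 ≈ 1.714e-42.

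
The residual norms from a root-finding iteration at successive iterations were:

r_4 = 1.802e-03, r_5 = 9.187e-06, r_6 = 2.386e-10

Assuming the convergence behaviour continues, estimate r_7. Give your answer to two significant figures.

First estimate the order: p ≈ ln(r_6/r_5) / ln(r_5/r_4) = ln(2.386e-10/9.187e-06)/ln(9.187e-06/1.802e-03) = ln(2.59715e-05)/ln(0.00509822) ≈ 2.0001.
Then r_7 ≈ r_6·(r_6/r_5)^p = 2.386e-10·(2.59715e-05)^2.0001 = 2.386e-10·6.73807e-10 ≈ 1.608e-19.

1.6e-19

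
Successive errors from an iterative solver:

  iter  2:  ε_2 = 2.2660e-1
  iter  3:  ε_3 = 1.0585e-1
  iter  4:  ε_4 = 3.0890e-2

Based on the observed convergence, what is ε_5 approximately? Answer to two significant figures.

First estimate the order: p ≈ ln(ε_4/ε_3) / ln(ε_3/ε_2) = ln(3.0890e-2/1.0585e-1)/ln(1.0585e-1/2.2660e-1) = ln(0.291828)/ln(0.467123) ≈ 1.6180.
Then ε_5 ≈ ε_4·(ε_4/ε_3)^p = 3.0890e-2·(0.291828)^1.6180 = 3.0890e-2·0.136325 ≈ 0.004211.

4.2e-3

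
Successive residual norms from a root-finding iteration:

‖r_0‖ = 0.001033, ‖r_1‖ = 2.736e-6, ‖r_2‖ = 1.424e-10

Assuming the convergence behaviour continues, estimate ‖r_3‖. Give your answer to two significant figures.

First estimate the order: p ≈ ln(‖r_2‖/‖r_1‖) / ln(‖r_1‖/‖r_0‖) = ln(1.424e-10/2.736e-6)/ln(2.736e-6/0.001033) = ln(5.20468e-05)/ln(0.0026486) ≈ 1.6623.
Then ‖r_3‖ ≈ ‖r_2‖·(‖r_2‖/‖r_1‖)^p = 1.424e-10·(5.20468e-05)^1.6623 = 1.424e-10·7.57464e-08 ≈ 1.079e-17.

1.1e-17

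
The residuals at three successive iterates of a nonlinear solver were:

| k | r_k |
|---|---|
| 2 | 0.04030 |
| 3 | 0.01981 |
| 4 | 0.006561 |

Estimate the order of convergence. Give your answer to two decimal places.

1.56

p ≈ ln(r_4/r_3) / ln(r_3/r_2)
  = ln(0.006561/0.01981) / ln(0.01981/0.04030)
  = ln(0.331196) / ln(0.491563)
  = -1.10504 / -0.71017 ≈ 1.55602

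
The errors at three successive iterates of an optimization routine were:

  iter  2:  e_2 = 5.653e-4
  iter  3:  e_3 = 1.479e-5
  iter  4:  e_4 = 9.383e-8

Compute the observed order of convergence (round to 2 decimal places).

p ≈ ln(e_4/e_3) / ln(e_3/e_2)
  = ln(9.383e-8/1.479e-5) / ln(1.479e-5/5.653e-4)
  = ln(0.00634415) / ln(0.0261631)
  = -5.06022 / -3.64341 ≈ 1.38887

1.39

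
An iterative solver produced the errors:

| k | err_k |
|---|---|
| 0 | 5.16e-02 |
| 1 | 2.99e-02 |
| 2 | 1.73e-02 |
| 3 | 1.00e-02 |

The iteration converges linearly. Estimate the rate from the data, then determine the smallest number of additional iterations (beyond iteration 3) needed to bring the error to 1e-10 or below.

Rate ρ ≈ err_3/err_2 = 1.00e-02/1.73e-02 = 0.5780.
After j more steps, err_{3+j} ≈ 1.00e-02·ρ^j; need ρ^j ≤ 1e-10/1.00e-02 = 1e-08.
j ≥ ln(1e-08)/ln(0.5780) = -18.4207/-0.54818 = 33.603.
So 34 more iterations are needed.

34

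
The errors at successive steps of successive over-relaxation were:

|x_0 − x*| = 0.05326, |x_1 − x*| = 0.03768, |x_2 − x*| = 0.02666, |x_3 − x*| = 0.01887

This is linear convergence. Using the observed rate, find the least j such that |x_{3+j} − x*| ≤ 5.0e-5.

Rate ρ ≈ |x_3 − x*|/|x_2 − x*| = 0.01887/0.02666 = 0.7078.
After j more steps, |x_{3+j} − x*| ≈ 0.01887·ρ^j; need ρ^j ≤ 5.0e-5/0.01887 = 0.00264971.
j ≥ ln(0.00264971)/ln(0.7078) = -5.9333/-0.34559 = 17.169.
So 18 more iterations are needed.

18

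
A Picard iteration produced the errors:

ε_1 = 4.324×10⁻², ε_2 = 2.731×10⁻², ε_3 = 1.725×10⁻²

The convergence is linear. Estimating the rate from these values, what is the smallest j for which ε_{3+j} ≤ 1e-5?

17

Rate ρ ≈ ε_3/ε_2 = 1.725×10⁻²/2.731×10⁻² = 0.6316.
After j more steps, ε_{3+j} ≈ 1.725×10⁻²·ρ^j; need ρ^j ≤ 1e-5/1.725×10⁻² = 0.00057971.
j ≥ ln(0.00057971)/ln(0.6316) = -7.4530/-0.45950 = 16.220.
So 17 more iterations are needed.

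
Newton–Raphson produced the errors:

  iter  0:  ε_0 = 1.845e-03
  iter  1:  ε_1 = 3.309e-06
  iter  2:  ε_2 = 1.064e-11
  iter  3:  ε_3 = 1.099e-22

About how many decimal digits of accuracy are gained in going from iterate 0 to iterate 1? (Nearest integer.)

3

Digits gained ≈ log₁₀(ε_0/ε_1) = log₁₀(1.845e-03/3.309e-06) = log₁₀(557.57) ≈ 2.746.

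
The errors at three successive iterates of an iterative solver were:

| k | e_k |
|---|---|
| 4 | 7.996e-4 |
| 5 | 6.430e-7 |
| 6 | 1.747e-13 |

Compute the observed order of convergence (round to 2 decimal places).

p ≈ ln(e_6/e_5) / ln(e_5/e_4)
  = ln(1.747e-13/6.430e-7) / ln(6.430e-7/7.996e-4)
  = ln(2.71695e-07) / ln(0.000804152)
  = -15.11859 / -7.12572 ≈ 2.12169

2.12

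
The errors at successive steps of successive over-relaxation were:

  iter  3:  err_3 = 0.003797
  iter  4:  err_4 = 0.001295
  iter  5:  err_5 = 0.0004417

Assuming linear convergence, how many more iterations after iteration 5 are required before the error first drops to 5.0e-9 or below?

11

Rate ρ ≈ err_5/err_4 = 0.0004417/0.001295 = 0.3411.
After j more steps, err_{5+j} ≈ 0.0004417·ρ^j; need ρ^j ≤ 5.0e-9/0.0004417 = 1.13199e-05.
j ≥ ln(1.13199e-05)/ln(0.3411) = -11.3889/-1.07558 = 10.589.
So 11 more iterations are needed.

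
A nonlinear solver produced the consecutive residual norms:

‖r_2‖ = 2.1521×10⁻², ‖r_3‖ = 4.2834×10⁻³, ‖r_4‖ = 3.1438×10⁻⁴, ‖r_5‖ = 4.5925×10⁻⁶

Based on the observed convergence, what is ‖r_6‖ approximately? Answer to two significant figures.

First estimate the order: p ≈ ln(‖r_5‖/‖r_4‖) / ln(‖r_4‖/‖r_3‖) = ln(4.5925×10⁻⁶/3.1438×10⁻⁴)/ln(3.1438×10⁻⁴/4.2834×10⁻³) = ln(0.0146081)/ln(0.073395) ≈ 1.6180.
Then ‖r_6‖ ≈ ‖r_5‖·(‖r_5‖/‖r_4‖)^p = 4.5925×10⁻⁶·(0.0146081)^1.6180 = 4.5925×10⁻⁶·0.00107229 ≈ 4.924e-09.

4.9e-9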